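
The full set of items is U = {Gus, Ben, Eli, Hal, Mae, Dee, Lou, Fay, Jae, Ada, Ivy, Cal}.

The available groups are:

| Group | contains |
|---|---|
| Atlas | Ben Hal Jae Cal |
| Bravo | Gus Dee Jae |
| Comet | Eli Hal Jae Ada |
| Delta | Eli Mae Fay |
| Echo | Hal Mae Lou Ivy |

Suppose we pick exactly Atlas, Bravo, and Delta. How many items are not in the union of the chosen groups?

3

Union of Atlas, Bravo, Delta = {Gus, Ben, Eli, Hal, Mae, Dee, Fay, Jae, Cal}.
Not covered: Lou, Ada, Ivy — 3 items.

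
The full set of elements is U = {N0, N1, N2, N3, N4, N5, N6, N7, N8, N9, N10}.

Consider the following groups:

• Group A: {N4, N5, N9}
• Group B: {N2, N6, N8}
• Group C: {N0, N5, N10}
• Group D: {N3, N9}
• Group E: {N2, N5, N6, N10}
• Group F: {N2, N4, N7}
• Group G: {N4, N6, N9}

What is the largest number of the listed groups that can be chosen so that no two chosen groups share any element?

3

C, D, F are pairwise disjoint (C={N0,N5,N10}; D={N3,N9}; F={N2,N4,N7}).
Every remaining group overlaps one of these, and no 4 of the listed groups are pairwise disjoint, so 3 is the maximum.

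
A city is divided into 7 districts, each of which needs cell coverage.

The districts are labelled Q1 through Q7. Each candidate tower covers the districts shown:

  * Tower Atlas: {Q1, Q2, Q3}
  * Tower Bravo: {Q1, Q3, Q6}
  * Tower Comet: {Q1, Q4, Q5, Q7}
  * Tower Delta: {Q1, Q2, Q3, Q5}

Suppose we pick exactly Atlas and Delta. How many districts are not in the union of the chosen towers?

Union of Atlas, Delta = {Q1, Q2, Q3, Q5}.
Not covered: Q4, Q6, Q7 — 3 districts.

3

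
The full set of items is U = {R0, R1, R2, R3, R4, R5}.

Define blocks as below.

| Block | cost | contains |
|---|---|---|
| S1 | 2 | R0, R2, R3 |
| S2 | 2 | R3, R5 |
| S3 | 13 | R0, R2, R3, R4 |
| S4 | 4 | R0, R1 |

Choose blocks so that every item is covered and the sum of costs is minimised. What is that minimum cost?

19

S2, S3, S4 together cover every item (S2 ∪ S3 ∪ S4 = {R0, R1, R2, R3, R4, R5}); total cost 2 + 13 + 4 = 19.
The greedy pick S1, S2, S4, S3 costs 21; no covering selection beats 19.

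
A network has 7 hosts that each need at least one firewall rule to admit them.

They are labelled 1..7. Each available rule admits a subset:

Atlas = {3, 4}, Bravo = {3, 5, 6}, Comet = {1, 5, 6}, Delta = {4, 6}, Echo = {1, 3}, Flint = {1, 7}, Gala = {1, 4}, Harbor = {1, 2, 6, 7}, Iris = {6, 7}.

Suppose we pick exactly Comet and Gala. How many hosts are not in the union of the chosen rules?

3

Union of Comet, Gala = {1, 4, 5, 6}.
Not covered: 2, 3, 7 — 3 hosts.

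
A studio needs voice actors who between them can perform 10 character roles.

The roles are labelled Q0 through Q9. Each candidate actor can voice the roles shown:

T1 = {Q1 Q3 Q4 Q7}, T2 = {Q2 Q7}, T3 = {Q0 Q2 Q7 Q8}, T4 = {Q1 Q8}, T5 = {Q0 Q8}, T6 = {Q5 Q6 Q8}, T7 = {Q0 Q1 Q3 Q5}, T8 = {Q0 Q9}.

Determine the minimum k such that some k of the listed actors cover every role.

T1 and T3 and T6 and T8 together: T1 ∪ T3 ∪ T6 ∪ T8 = {Q0, Q1, Q2, Q3, Q4, Q5, Q6, Q7, Q8, Q9} — every role is covered.
No 3 of the 8 actors cover everything (all 56 combinations miss at least one role), so 4 is optimal.

4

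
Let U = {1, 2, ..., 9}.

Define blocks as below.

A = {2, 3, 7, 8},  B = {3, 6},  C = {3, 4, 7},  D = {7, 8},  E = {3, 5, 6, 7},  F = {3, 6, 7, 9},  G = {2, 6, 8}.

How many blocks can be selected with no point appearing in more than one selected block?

C, G are pairwise disjoint (C={3,4,7}; G={2,6,8}).
Every remaining block overlaps one of these, and no 3 of the listed blocks are pairwise disjoint, so 2 is the maximum.

2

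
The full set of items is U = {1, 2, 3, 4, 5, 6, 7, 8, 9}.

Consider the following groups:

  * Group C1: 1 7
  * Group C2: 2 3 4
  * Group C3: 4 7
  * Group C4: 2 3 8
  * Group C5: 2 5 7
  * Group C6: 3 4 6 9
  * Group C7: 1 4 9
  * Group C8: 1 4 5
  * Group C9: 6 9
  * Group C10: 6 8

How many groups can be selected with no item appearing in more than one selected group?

C1, C2, C9 are pairwise disjoint (C1={1,7}; C2={2,3,4}; C9={6,9}).
Every remaining group overlaps one of these, and no 4 of the listed groups are pairwise disjoint, so 3 is the maximum.

3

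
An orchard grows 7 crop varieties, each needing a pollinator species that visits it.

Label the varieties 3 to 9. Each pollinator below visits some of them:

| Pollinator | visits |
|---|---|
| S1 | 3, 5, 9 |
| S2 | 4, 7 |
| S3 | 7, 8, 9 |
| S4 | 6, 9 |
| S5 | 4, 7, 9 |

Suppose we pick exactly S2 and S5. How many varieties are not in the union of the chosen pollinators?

4

Union of S2, S5 = {4, 7, 9}.
Not covered: 3, 5, 6, 8 — 4 varieties.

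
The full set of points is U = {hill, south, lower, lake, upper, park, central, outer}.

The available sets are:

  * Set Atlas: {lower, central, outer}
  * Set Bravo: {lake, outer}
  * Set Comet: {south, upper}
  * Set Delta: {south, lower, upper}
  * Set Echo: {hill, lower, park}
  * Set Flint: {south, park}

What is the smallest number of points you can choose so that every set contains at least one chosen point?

The 3 points {upper, park, outer} hit every set.
The sets Bravo, Comet, Echo are pairwise disjoint, so any hitting set needs a separate point for each — at least 3. Hence 3 is optimal.

3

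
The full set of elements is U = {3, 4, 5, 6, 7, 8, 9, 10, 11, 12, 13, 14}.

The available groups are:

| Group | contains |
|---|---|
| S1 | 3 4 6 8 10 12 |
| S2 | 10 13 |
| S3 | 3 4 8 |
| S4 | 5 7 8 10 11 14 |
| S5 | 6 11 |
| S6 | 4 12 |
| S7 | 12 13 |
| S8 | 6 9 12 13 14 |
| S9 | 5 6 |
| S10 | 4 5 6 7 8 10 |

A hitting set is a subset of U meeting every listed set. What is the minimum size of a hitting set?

The 4 elements {4, 6, 11, 13} hit every group.
No choice of 3 elements meets every group, so 4 is the minimum.

4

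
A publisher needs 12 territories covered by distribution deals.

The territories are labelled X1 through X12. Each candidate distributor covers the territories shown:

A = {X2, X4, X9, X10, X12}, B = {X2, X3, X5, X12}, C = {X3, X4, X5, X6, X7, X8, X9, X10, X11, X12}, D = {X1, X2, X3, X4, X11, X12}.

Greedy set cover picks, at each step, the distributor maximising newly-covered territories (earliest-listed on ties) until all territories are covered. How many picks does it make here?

2

Greedy: pick C (covers 10 new) → pick D (covers 2 new). Total picks: 2.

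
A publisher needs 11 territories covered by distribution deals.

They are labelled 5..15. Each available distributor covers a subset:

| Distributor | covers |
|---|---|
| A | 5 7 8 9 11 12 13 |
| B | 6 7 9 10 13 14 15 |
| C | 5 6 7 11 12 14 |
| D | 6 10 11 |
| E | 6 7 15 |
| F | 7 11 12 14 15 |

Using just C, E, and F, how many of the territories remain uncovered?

4

Union of C, E, F = {5, 6, 7, 11, 12, 14, 15}.
Not covered: 8, 9, 10, 13 — 4 territories.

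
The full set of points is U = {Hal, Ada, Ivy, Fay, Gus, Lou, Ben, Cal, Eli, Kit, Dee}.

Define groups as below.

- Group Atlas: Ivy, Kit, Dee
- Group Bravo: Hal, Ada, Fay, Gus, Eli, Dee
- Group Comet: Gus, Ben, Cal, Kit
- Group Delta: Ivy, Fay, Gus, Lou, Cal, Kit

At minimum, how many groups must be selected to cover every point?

3

Bravo and Comet and Delta together: Bravo ∪ Comet ∪ Delta = {Hal, Ada, Ivy, Fay, Gus, Lou, Ben, Cal, Eli, Kit, Dee} — every point is covered.
Only Bravo contains Hal, so Bravo is forced; the remaining 5 points need at least 2 more groups (each remaining group adds at most 4) — so at least 3 groups are needed, and 3 is optimal.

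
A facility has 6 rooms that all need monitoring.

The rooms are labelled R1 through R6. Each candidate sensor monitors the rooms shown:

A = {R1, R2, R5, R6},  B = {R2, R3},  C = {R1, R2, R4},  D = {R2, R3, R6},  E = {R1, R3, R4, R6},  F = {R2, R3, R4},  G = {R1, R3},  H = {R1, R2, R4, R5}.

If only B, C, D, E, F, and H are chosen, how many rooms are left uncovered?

Union of B, C, D, E, F, H = {R1, R2, R3, R4, R5, R6} — that's every room, so 0 are uncovered.

0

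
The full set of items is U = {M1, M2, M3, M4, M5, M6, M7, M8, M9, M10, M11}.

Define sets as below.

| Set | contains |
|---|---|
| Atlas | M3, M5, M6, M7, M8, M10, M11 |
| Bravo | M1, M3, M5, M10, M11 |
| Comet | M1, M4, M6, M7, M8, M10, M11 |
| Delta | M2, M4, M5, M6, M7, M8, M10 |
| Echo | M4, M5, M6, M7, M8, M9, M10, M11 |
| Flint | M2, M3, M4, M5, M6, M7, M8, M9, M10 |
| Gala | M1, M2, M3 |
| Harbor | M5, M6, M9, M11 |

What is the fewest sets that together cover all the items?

Take {Echo, Gala}. Their union is {M1, M2, M3, M4, M5, M6, M7, M8, M9, M10, M11}, which is all 11 items.
No single set has all 11 items (the largest, Flint, has 9), so 2 is optimal.

2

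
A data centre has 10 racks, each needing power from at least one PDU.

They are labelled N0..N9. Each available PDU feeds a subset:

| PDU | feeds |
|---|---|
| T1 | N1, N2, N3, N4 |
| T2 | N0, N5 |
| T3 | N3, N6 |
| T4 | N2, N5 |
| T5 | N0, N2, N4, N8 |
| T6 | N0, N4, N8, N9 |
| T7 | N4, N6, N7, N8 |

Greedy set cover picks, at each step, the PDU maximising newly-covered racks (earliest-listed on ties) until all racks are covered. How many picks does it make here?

Greedy: pick T1 (covers 4 new) → pick T6 (covers 3 new) → pick T7 (covers 2 new) → pick T2 (covers 1 new). Total picks: 4.

4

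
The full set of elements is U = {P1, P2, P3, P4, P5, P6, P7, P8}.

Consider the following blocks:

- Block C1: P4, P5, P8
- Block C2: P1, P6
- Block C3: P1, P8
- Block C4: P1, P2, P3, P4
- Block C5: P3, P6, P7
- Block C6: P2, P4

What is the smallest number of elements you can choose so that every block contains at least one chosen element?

3

H = {P1, P4, P7} meets every block (each contains at least one member of H), and |H| = 3.
The blocks C3, C5, C6 are pairwise disjoint, so any hitting set needs a separate element for each — at least 3. Hence 3 is optimal.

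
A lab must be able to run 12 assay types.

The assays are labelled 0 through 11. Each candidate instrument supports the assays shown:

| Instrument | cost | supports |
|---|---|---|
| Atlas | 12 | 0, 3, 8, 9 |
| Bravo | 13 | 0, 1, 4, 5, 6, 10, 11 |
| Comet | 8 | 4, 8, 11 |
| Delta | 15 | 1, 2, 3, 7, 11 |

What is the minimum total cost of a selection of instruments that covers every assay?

40

Atlas, Bravo, Delta together cover every assay (Atlas ∪ Bravo ∪ Delta = {0, 1, 2, 3, 4, 5, 6, 7, 8, 9, 10, 11}); total cost 12 + 13 + 15 = 40.
No covering selection has total cost below 40.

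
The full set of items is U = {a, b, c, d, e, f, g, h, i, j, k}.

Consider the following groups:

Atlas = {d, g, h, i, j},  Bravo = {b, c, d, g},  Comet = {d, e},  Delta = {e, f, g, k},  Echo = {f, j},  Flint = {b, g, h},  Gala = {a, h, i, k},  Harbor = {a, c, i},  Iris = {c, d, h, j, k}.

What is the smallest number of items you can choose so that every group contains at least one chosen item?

4

T = {d, g, i, j} meets every group (each contains at least one member of T), and |T| = 4.
The groups Comet, Echo, Flint, Harbor are pairwise disjoint, so any hitting set needs a separate item for each — at least 4. Hence 4 is optimal.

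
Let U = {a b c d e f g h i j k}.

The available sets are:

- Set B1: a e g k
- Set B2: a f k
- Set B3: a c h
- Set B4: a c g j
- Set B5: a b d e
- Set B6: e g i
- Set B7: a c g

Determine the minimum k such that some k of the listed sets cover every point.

5

Take {B2, B3, B4, B5, B6}. Their union is {a, b, c, d, e, f, g, h, i, j, k}, which is all 11 points.
No 4 of the 7 sets cover everything (all 35 combinations miss at least one point), so 5 is optimal.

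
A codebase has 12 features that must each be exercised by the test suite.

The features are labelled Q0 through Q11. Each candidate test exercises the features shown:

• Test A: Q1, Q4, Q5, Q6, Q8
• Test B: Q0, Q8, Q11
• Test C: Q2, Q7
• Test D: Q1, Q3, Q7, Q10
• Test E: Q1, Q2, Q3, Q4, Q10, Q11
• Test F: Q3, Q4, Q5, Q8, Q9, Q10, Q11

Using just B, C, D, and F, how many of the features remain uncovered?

1

Union of B, C, D, F = {Q0, Q1, Q2, Q3, Q4, Q5, Q7, Q8, Q9, Q10, Q11}.
Not covered: Q6 — 1 feature.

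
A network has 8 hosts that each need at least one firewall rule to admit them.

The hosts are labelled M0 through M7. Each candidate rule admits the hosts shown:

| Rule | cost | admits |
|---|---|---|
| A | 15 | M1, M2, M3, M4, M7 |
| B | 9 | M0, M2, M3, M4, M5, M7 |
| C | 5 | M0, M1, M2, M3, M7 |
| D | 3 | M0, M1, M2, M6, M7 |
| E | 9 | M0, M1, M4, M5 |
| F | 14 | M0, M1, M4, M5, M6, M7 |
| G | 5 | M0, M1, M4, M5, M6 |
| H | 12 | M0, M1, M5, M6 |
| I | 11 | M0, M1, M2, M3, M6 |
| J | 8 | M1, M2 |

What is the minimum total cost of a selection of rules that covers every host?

C, G together cover every host (C ∪ G = {M0, M1, M2, M3, M4, M5, M6, M7}); total cost 5 + 5 = 10.
The greedy pick D, G, C costs 13; no covering selection beats 10.

10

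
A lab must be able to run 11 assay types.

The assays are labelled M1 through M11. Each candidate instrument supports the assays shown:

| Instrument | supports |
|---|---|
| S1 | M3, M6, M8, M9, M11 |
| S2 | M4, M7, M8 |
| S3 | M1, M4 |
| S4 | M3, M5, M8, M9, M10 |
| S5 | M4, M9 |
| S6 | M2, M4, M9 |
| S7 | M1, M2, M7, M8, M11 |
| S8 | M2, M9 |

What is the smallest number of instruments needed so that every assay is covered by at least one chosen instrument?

Take {S1, S4, S6, S7}. Their union is {M1, M2, M3, M4, M5, M6, M7, M8, M9, M10, M11}, which is all 11 assays.
No 3 of the 8 instruments cover everything (all 56 combinations miss at least one assay), so 4 is optimal.

4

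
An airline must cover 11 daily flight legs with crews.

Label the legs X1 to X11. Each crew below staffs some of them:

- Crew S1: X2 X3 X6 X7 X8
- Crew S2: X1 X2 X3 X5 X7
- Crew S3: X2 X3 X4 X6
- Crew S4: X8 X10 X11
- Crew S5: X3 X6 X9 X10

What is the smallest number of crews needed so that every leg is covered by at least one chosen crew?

4

S2 and S3 and S4 and S5 together: S2 ∪ S3 ∪ S4 ∪ S5 = {X1, X2, X3, X4, X5, X6, X7, X8, X9, X10, X11} — every leg is covered.
Only S3 contains X4, so S3 is forced; the remaining 7 legs need at least 3 more crews (each remaining crew adds at most 3) — so at least 4 crews are needed, and 4 is optimal.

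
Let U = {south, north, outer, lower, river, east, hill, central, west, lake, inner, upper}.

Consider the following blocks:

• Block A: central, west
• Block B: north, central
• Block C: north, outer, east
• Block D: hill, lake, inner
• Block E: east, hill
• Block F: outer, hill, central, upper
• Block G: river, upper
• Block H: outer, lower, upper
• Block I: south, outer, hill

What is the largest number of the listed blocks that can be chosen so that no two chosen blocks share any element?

A, C, D, G are pairwise disjoint (A={central,west}; C={north,outer,east}; D={hill,lake,inner}; G={river,upper}).
Every remaining block overlaps one of these, and no 5 of the listed blocks are pairwise disjoint, so 4 is the maximum.

4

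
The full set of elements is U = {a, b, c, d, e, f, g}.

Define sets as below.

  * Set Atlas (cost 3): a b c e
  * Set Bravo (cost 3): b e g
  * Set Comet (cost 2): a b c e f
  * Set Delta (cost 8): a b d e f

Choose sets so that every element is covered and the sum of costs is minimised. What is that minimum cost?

Bravo, Comet, Delta together cover every element (Bravo ∪ Comet ∪ Delta = {a, b, c, d, e, f, g}); total cost 3 + 2 + 8 = 13.
No covering selection has total cost below 13.

13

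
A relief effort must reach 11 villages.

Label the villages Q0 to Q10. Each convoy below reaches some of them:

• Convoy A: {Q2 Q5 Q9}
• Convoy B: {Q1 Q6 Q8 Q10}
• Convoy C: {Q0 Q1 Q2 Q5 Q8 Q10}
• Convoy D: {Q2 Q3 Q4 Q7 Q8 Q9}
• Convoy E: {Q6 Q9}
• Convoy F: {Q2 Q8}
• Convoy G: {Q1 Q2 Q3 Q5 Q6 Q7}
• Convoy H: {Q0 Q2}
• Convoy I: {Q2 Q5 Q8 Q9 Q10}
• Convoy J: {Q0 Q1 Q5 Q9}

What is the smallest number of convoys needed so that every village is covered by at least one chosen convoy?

3

Take {C, D, E}. Their union is {Q0, Q1, Q2, Q3, Q4, Q5, Q6, Q7, Q8, Q9, Q10}, which is all 11 villages.
Only D contains Q4, so D is forced; the remaining 5 villages need at least 2 more convoys (each remaining convoy adds at most 4) — so at least 3 convoys are needed, and 3 is optimal.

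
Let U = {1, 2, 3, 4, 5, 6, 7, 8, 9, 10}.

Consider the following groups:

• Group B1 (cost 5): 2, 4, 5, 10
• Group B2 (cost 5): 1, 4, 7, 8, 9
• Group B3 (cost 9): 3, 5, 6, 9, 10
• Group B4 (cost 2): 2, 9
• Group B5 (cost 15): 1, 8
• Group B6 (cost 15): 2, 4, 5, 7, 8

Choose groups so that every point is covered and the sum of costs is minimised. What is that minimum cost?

16

B2, B3, B4 together cover every point (B2 ∪ B3 ∪ B4 = {1, 2, 3, 4, 5, 6, 7, 8, 9, 10}); total cost 5 + 9 + 2 = 16.
The greedy pick B2, B1, B3 costs 19; no covering selection beats 16.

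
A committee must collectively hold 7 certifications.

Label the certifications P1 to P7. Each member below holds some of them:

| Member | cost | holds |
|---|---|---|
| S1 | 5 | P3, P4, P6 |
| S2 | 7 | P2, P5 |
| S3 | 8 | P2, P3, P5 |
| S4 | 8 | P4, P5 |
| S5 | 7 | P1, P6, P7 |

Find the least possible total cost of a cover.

19

S1, S2, S5 together cover every certification (S1 ∪ S2 ∪ S5 = {P1, P2, P3, P4, P5, P6, P7}); total cost 5 + 7 + 7 = 19.
No covering selection has total cost below 19.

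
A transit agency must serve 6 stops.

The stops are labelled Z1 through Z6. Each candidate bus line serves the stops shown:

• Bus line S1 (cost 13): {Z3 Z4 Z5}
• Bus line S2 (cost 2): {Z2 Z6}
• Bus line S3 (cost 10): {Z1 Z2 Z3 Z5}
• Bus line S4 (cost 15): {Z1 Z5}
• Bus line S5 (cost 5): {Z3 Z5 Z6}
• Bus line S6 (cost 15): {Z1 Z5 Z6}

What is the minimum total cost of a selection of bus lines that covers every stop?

25

S1, S2, S3 together cover every stop (S1 ∪ S2 ∪ S3 = {Z1, Z2, Z3, Z4, Z5, Z6}); total cost 13 + 2 + 10 = 25.
The greedy pick S2, S5, S3, S1 costs 30; no covering selection beats 25.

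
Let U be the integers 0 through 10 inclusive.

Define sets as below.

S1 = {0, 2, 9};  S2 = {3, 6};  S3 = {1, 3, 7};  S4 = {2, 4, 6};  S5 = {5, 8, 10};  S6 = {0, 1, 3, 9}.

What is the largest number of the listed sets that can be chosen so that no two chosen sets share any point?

S3, S4, S5 are pairwise disjoint (S3={1,3,7}; S4={2,4,6}; S5={5,8,10}).
Every remaining set overlaps one of these, and no 4 of the listed sets are pairwise disjoint, so 3 is the maximum.

3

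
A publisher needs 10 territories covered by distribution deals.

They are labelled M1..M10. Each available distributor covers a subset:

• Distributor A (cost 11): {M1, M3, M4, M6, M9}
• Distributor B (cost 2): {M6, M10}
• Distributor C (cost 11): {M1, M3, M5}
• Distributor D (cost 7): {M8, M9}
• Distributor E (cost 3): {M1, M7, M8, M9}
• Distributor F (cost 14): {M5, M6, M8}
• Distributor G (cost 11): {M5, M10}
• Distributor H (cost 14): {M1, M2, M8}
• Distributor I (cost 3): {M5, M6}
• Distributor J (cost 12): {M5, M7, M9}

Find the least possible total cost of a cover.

A, B, E, H, I together cover every territory (A ∪ B ∪ E ∪ H ∪ I = {M1, M2, M3, M4, M5, M6, M7, M8, M9, M10}); total cost 11 + 2 + 3 + 14 + 3 = 33.
No covering selection has total cost below 33.

33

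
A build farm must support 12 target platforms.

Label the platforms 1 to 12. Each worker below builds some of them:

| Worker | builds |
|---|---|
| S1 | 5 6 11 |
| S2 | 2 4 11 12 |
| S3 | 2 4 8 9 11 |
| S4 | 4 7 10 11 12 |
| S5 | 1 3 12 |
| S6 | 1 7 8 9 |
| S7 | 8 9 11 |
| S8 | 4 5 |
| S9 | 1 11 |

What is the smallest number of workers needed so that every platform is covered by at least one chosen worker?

4

Take {S1, S3, S4, S5}. Their union is {1, 2, 3, 4, 5, 6, 7, 8, 9, 10, 11, 12}, which is all 12 platforms.
Only S1 contains 6, so S1 is forced; the remaining 9 platforms need at least 3 more workers (each remaining worker adds at most 4) — so at least 4 workers are needed, and 4 is optimal.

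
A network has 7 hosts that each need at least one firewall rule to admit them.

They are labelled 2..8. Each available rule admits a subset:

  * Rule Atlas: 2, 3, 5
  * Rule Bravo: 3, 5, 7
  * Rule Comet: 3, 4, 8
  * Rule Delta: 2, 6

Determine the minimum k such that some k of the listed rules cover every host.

3

Bravo and Comet and Delta together: Bravo ∪ Comet ∪ Delta = {2, 3, 4, 5, 6, 7, 8} — every host is covered.
Each rule has at most 3 hosts, and 2·3 = 6 < 7 — so at least 3 rules are needed, and 3 is optimal.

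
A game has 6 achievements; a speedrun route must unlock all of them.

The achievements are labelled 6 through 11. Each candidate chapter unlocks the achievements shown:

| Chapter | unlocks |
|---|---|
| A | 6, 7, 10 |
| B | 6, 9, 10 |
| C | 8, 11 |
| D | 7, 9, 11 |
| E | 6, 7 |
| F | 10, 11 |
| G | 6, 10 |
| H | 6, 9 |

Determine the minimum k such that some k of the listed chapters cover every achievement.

A and C and H together: A ∪ C ∪ H = {6, 7, 8, 9, 10, 11} — every achievement is covered.
Only C contains 8, so C is forced; the remaining 4 achievements need at least 2 more chapters (each remaining chapter adds at most 3) — so at least 3 chapters are needed, and 3 is optimal.

3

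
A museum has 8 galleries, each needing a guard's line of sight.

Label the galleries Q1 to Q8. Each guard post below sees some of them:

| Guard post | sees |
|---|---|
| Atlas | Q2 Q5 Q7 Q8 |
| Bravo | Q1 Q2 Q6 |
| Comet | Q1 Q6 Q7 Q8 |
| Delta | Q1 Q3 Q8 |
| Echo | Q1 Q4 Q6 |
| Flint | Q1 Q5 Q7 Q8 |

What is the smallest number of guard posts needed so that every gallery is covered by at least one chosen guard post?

Take {Atlas, Delta, Echo}. Their union is {Q1, Q2, Q3, Q4, Q5, Q6, Q7, Q8}, which is all 8 galleries.
Only Delta contains Q3, so Delta is forced; the remaining 5 galleries need at least 2 more guard posts (each remaining guard post adds at most 3) — so at least 3 guard posts are needed, and 3 is optimal.

3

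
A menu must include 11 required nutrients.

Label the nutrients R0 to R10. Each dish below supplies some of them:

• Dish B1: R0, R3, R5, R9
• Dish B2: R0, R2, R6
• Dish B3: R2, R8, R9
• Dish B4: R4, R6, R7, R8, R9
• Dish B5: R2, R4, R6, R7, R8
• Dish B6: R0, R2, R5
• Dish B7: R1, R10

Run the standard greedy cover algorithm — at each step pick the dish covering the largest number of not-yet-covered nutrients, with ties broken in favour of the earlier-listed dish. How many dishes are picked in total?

4

Greedy: pick B4 (covers 5 new) → pick B1 (covers 3 new) → pick B7 (covers 2 new) → pick B2 (covers 1 new). Total picks: 4.
(The true minimum cover uses only 3 dishes, so greedy is not optimal here.)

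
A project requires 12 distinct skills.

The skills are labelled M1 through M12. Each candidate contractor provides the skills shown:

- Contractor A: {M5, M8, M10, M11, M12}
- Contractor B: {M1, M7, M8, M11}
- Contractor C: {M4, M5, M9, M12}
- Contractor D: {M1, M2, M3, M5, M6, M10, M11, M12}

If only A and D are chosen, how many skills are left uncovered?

3

Union of A, D = {M1, M2, M3, M5, M6, M8, M10, M11, M12}.
Not covered: M4, M7, M9 — 3 skills.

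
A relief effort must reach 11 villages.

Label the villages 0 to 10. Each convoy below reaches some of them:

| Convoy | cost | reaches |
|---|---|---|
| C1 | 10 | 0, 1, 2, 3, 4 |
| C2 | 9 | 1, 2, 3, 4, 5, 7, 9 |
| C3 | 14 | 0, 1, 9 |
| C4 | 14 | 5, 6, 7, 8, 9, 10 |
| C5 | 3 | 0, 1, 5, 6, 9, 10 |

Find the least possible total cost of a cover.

C1, C4 together cover every village (C1 ∪ C4 = {0, 1, 2, 3, 4, 5, 6, 7, 8, 9, 10}); total cost 10 + 14 = 24.
The greedy pick C5, C2, C4 costs 26; no covering selection beats 24.

24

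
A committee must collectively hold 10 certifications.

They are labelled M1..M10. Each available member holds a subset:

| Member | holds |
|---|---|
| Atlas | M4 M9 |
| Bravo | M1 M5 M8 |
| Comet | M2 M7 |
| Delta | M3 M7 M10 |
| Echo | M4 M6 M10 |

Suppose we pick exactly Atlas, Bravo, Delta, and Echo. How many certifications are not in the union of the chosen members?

Union of Atlas, Bravo, Delta, Echo = {M1, M3, M4, M5, M6, M7, M8, M9, M10}.
Not covered: M2 — 1 certification.

1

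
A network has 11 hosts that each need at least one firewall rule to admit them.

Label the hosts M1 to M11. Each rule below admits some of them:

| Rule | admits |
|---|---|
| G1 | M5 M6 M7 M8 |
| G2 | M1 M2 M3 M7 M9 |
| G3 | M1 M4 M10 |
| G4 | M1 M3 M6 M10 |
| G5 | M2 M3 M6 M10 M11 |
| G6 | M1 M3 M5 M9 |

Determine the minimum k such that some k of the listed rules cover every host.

4

G1 and G2 and G3 and G5 together: G1 ∪ G2 ∪ G3 ∪ G5 = {M1, M2, M3, M4, M5, M6, M7, M8, M9, M10, M11} — every host is covered.
No 3 of the 6 rules cover everything (all 20 combinations miss at least one host), so 4 is optimal.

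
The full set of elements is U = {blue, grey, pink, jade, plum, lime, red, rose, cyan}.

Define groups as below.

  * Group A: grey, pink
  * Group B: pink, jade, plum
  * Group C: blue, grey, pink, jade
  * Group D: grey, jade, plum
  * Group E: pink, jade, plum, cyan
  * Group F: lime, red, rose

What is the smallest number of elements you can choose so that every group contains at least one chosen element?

3

The 3 elements {grey, pink, rose} hit every group.
No choice of 2 elements meets every group, so 3 is the minimum.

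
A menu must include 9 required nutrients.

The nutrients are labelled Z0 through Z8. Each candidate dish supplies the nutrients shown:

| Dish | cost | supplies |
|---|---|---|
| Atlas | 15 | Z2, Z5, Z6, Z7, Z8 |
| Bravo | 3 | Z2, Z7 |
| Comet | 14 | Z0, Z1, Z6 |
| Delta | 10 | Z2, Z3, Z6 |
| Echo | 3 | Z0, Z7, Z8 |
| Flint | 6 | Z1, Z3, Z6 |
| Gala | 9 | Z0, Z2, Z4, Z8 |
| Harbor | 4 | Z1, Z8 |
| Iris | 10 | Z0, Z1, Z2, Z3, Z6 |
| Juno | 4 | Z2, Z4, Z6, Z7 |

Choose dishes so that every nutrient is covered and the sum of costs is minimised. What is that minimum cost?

Atlas, Echo, Flint, Juno together cover every nutrient (Atlas ∪ Echo ∪ Flint ∪ Juno = {Z0, Z1, Z2, Z3, Z4, Z5, Z6, Z7, Z8}); total cost 15 + 3 + 6 + 4 = 28.
No covering selection has total cost below 28.

28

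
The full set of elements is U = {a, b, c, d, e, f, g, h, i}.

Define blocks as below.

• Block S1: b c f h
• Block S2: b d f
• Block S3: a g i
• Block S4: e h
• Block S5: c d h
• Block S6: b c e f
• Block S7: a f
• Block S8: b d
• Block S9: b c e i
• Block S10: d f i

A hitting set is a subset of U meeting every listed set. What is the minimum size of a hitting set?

T = {b, f, g, h} meets every block (each contains at least one member of T), and |T| = 4.
No choice of 3 elements meets every block, so 4 is the minimum.

4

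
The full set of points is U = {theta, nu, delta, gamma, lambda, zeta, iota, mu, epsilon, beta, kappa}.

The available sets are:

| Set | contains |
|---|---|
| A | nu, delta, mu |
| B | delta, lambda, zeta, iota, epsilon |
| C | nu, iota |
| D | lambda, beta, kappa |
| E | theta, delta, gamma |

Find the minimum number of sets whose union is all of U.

4

A, B, D, and E cover everything between them: the union {theta, nu, delta, gamma, lambda, zeta, iota, mu, epsilon, beta, kappa} is all of U.
Only B contains zeta, so B is forced; the remaining 6 points need at least 3 more sets (each remaining set adds at most 2) — so at least 4 sets are needed, and 4 is optimal.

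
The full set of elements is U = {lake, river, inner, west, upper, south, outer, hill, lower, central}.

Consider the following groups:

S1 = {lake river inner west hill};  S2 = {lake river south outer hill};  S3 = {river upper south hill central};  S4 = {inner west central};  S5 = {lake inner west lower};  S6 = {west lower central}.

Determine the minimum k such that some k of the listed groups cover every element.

3

S2, S3, and S5 cover everything between them: the union {lake, river, inner, west, upper, south, outer, hill, lower, central} is all of U.
Only S3 contains upper, so S3 is forced; the remaining 5 elements need at least 2 more groups (each remaining group adds at most 4) — so at least 3 groups are needed, and 3 is optimal.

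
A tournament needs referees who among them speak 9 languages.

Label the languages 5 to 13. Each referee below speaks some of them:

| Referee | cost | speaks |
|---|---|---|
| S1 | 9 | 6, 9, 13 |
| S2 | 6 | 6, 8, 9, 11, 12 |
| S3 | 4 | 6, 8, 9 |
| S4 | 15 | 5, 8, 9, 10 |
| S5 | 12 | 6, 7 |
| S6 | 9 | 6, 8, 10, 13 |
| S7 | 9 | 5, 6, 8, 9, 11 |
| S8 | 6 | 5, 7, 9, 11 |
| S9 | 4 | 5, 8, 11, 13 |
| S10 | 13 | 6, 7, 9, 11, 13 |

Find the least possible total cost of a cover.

21

S2, S6, S8 together cover every language (S2 ∪ S6 ∪ S8 = {5, 6, 7, 8, 9, 10, 11, 12, 13}); total cost 6 + 9 + 6 = 21.
The greedy pick S9, S2, S8, S6 costs 25; no covering selection beats 21.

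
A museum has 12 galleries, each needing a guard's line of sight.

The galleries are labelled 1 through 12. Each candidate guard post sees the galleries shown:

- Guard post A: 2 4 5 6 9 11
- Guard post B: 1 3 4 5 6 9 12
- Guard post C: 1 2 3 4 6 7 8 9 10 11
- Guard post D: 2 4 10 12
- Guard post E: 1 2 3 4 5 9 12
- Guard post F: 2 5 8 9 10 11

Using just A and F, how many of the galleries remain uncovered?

Union of A, F = {2, 4, 5, 6, 8, 9, 10, 11}.
Not covered: 1, 3, 7, 12 — 4 galleries.

4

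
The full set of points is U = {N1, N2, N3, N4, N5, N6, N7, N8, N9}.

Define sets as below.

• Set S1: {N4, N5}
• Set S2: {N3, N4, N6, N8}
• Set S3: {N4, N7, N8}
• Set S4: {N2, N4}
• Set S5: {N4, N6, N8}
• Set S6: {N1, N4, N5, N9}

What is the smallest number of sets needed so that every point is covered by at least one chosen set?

Take {S2, S3, S4, S6}. Their union is {N1, N2, N3, N4, N5, N6, N7, N8, N9}, which is all 9 points.
Only S4 contains N2, so S4 is forced; the remaining 7 points need at least 3 more sets (each remaining set adds at most 3) — so at least 4 sets are needed, and 4 is optimal.

4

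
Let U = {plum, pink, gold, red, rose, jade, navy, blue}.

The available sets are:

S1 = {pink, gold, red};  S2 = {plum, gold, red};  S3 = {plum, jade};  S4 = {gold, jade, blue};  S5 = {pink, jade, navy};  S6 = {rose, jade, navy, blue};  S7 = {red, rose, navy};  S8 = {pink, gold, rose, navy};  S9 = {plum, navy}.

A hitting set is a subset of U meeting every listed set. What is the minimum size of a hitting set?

3

The 3 items {gold, jade, navy} hit every set.
No choice of 2 items meets every set, so 3 is the minimum.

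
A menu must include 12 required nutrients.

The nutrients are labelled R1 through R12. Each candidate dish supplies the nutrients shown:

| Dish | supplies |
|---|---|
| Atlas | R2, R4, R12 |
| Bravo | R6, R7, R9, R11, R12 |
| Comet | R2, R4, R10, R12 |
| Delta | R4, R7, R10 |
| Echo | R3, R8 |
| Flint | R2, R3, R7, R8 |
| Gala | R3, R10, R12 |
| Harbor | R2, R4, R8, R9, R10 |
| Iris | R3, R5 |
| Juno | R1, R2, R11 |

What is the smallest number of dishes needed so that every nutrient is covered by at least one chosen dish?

Take {Bravo, Harbor, Iris, Juno}. Their union is {R1, R2, R3, R4, R5, R6, R7, R8, R9, R10, R11, R12}, which is all 12 nutrients.
Only Juno contains R1, so Juno is forced; the remaining 9 nutrients need at least 3 more dishes (each remaining dish adds at most 4) — so at least 4 dishes are needed, and 4 is optimal.

4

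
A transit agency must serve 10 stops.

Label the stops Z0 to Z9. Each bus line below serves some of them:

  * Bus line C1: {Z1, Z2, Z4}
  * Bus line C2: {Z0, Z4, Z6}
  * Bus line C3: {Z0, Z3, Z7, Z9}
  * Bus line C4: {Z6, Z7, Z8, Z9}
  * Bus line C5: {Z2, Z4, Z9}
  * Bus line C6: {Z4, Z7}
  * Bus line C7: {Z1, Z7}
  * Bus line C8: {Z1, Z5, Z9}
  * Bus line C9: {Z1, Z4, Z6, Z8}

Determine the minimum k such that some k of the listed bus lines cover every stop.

Take {C1, C3, C8, C9}. Their union is {Z0, Z1, Z2, Z3, Z4, Z5, Z6, Z7, Z8, Z9}, which is all 10 stops.
Only C8 contains Z5, so C8 is forced; the remaining 7 stops need at least 3 more bus lines (each remaining bus line adds at most 3) — so at least 4 bus lines are needed, and 4 is optimal.

4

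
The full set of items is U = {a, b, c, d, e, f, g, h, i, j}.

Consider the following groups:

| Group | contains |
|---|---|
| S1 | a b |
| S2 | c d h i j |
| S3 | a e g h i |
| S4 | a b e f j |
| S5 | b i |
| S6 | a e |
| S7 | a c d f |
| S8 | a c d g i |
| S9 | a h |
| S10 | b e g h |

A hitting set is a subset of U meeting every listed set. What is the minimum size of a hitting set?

3

T = {a, b, j} meets every group (each contains at least one member of T), and |T| = 3.
No choice of 2 items meets every group, so 3 is the minimum.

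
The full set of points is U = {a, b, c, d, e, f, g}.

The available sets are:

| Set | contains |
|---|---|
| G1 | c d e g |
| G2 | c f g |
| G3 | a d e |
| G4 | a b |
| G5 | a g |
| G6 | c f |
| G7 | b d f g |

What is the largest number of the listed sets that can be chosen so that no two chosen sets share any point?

2

G4, G6 are pairwise disjoint (G4={a,b}; G6={c,f}).
Every remaining set overlaps one of these, and no 3 of the listed sets are pairwise disjoint, so 2 is the maximum.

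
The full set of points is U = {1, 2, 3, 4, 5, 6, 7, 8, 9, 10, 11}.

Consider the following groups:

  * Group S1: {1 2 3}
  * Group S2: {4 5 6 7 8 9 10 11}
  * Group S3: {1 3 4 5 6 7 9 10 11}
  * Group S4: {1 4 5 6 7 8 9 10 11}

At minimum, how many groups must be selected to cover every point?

2

S1 and S2 together: S1 ∪ S2 = {1, 2, 3, 4, 5, 6, 7, 8, 9, 10, 11} — every point is covered.
No single group has all 11 points (the largest, S3, has 9), so 2 is optimal.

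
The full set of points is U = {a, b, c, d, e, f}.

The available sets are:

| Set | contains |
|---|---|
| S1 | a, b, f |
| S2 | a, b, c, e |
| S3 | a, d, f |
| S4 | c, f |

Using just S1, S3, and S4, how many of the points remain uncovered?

1

Union of S1, S3, S4 = {a, b, c, d, f}.
Not covered: e — 1 point.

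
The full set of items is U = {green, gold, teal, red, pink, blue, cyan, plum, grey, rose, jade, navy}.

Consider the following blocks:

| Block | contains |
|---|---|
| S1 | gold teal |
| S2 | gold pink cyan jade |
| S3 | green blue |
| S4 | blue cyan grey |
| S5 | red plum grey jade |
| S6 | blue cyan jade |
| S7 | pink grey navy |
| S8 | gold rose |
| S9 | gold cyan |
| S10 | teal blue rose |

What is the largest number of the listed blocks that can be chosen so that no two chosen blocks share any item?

3

S3, S5, S9 are pairwise disjoint (S3={green,blue}; S5={red,plum,grey,jade}; S9={gold,cyan}).
Every remaining block overlaps one of these, and no 4 of the listed blocks are pairwise disjoint, so 3 is the maximum.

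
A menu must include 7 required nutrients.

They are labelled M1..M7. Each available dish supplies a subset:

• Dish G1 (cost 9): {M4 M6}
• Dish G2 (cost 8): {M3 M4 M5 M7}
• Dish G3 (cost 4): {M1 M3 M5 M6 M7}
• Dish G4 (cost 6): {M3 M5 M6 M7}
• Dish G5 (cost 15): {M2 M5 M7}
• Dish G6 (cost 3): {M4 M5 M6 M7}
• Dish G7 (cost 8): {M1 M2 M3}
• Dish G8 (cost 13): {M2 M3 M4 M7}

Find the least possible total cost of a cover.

G6, G7 together cover every nutrient (G6 ∪ G7 = {M1, M2, M3, M4, M5, M6, M7}); total cost 3 + 8 = 11.
The greedy pick G6, G3, G7 costs 15; no covering selection beats 11.

11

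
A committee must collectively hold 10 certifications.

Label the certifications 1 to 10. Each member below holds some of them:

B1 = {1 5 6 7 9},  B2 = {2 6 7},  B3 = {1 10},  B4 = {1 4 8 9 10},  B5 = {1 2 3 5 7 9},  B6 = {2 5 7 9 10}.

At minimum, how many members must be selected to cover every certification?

B1 and B4 and B5 together: B1 ∪ B4 ∪ B5 = {1, 2, 3, 4, 5, 6, 7, 8, 9, 10} — every certification is covered.
Only B5 contains 3, so B5 is forced; the remaining 4 certifications need at least 2 more members (each remaining member adds at most 3) — so at least 3 members are needed, and 3 is optimal.

3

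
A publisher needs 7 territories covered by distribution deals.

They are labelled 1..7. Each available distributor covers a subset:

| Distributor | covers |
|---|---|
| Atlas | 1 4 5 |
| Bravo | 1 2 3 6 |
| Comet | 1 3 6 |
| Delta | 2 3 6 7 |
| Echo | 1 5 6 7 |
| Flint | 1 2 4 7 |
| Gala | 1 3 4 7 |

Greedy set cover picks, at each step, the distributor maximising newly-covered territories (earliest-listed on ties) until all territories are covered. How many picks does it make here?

Greedy: pick Bravo (covers 4 new) → pick Atlas (covers 2 new) → pick Delta (covers 1 new). Total picks: 3.
(The true minimum cover uses only 2 distributors, so greedy is not optimal here.)

3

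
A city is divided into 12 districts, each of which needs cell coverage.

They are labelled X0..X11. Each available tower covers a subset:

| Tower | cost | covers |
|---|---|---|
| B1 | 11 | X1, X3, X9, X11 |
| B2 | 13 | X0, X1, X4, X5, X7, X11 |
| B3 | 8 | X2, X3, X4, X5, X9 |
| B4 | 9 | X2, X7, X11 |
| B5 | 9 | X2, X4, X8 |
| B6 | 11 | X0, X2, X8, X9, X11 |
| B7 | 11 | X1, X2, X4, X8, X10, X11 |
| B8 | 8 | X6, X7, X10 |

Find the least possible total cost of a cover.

38

B1, B3, B6, B8 together cover every district (B1 ∪ B3 ∪ B6 ∪ B8 = {X0, X1, X2, X3, X4, X5, X6, X7, X8, X9, X10, X11}); total cost 11 + 8 + 11 + 8 = 38.
No covering selection has total cost below 38.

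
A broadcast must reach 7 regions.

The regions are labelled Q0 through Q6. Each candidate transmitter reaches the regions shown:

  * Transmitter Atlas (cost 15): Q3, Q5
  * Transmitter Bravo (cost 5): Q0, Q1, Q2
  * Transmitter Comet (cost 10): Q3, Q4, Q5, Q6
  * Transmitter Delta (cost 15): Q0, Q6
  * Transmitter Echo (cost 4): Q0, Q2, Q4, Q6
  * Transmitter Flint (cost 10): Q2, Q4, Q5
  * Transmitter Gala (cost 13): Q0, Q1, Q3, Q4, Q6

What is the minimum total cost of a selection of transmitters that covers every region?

Bravo, Comet together cover every region (Bravo ∪ Comet = {Q0, Q1, Q2, Q3, Q4, Q5, Q6}); total cost 5 + 10 = 15.
The greedy pick Echo, Bravo, Comet costs 19; no covering selection beats 15.

15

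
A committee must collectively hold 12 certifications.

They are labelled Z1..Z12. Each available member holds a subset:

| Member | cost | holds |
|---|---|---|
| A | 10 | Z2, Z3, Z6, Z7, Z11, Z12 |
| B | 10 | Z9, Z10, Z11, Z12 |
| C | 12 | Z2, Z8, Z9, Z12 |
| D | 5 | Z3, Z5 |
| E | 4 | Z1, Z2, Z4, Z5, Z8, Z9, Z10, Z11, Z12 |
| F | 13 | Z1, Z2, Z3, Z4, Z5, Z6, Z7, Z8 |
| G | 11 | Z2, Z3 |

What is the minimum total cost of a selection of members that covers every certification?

14

A, E together cover every certification (A ∪ E = {Z1, Z2, Z3, Z4, Z5, Z6, Z7, Z8, Z9, Z10, Z11, Z12}); total cost 10 + 4 = 14.
No covering selection has total cost below 14.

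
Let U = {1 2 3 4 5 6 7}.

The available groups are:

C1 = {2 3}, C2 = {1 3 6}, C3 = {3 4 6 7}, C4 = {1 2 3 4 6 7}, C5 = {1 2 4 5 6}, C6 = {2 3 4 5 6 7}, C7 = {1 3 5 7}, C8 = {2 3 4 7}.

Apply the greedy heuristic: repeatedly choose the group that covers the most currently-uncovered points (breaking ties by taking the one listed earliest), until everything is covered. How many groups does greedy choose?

2

Greedy: pick C4 (covers 6 new) → pick C5 (covers 1 new). Total picks: 2.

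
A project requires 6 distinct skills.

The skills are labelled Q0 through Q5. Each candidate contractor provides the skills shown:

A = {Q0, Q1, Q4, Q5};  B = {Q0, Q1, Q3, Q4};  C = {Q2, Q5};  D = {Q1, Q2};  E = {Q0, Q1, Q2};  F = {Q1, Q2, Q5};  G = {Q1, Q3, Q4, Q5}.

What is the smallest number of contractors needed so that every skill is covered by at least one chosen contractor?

Take {E, G}. Their union is {Q0, Q1, Q2, Q3, Q4, Q5}, which is all 6 skills.
No single contractor has all 6 skills (the largest, A, has 4), so 2 is optimal.

2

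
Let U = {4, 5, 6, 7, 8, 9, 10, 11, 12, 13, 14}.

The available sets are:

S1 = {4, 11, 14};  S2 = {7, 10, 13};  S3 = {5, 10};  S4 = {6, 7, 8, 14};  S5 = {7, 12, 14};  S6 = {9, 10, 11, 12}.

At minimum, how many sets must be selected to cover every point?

S1 and S2 and S3 and S4 and S6 together: S1 ∪ S2 ∪ S3 ∪ S4 ∪ S6 = {4, 5, 6, 7, 8, 9, 10, 11, 12, 13, 14} — every point is covered.
No 4 of the 6 sets cover everything (all 15 combinations miss at least one point), so 5 is optimal.

5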